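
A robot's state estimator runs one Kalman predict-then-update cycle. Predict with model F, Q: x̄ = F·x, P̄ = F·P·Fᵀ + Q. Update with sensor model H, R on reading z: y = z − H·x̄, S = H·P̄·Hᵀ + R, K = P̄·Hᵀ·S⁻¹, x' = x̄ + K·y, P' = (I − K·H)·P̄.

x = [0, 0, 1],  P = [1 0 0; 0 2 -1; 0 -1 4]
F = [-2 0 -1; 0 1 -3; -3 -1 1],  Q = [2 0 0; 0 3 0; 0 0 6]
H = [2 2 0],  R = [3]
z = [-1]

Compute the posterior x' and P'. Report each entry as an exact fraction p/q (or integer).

x̄ = F·x = [-1, -3, 1]
P̄ = F·P·Fᵀ + Q = [10 13 1; 13 47 -18; 1 -18 23]
y = z − H·x̄ = [7]
S = H·P̄·Hᵀ + R = [335]
K = P̄·Hᵀ·S⁻¹ = [46/335; 24/67; -34/335]
x' = x̄ + K·y = [-13/335, -33/67, 97/335]
P' = (I − K·H)·P̄ = [1234/335 -233/67 1899/335; -233/67 269/67 -390/67; 1899/335 -390/67 6549/335]

x' = [-13/335, -33/67, 97/335]
P' = [1234/335 -233/67 1899/335; -233/67 269/67 -390/67; 1899/335 -390/67 6549/335]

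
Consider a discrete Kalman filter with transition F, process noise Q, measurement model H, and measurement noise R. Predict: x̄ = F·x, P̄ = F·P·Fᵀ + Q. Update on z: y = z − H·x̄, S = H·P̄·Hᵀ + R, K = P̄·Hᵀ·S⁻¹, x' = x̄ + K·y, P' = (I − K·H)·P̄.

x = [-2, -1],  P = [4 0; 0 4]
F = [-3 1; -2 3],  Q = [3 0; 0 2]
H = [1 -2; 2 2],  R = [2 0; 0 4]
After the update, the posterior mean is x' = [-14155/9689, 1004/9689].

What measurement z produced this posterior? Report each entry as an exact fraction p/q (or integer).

z = [-2, -3]

x̄ = F·x = [5, 1]
P̄ = F·P·Fᵀ + Q = [43 36; 36 54]
S = H·P̄·Hᵀ + R = [117 -202; -202 680]
K = P̄·Hᵀ·S⁻¹ = [3049/9689 3157/9689; -3150/9689 1629/9689]
x' − x̄ = [-62600/9689, -8685/9689] = K·y
y = (KᵀK)⁻¹·Kᵀ·(x' − x̄) = [-5, -15]
z = y + H·x̄ = [-5, -15] + [3, 12] = [-2, -3]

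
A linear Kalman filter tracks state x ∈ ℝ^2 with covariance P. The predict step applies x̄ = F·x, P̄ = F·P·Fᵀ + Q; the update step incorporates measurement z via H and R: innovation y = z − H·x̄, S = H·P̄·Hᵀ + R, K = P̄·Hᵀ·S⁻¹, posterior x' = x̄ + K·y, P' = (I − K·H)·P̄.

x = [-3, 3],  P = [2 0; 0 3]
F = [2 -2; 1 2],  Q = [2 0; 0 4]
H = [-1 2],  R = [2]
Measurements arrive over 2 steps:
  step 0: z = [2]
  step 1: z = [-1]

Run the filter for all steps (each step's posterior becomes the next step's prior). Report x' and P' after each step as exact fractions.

step 0: x̄ = F·x = [-12, 3]
step 0: P̄ = F·P·Fᵀ + Q = [22 -8; -8 18]
step 0: y = z − H·x̄ = [-16]
step 0: S = H·P̄·Hᵀ + R = [128]
step 0: K = P̄·Hᵀ·S⁻¹ = [-19/64; 11/32]
step 0: x' = x̄ + K·y = [-29/4, -5/2]
step 0: P' = (I − K·H)·P̄ = [343/32 81/16; 81/16 23/8]
step 1: x̄ = F·x = [-19/2, -49/4]
step 1: P̄ = F·P·Fᵀ + Q = [127/8 321/16; 321/16 1487/32]
step 1: y = z − H·x̄ = [14]
step 1: S = H·P̄·Hᵀ + R = [247/2]
step 1: K = P̄·Hᵀ·S⁻¹ = [97/494; 583/988]
step 1: x' = x̄ + K·y = [-3335/494, -3941/988]
step 1: P' = (I − K·H)·P̄ = [2745/247 1421/247; 1421/247 3425/988]

step 0: x' = [-29/4, -5/2], P' = [343/32 81/16; 81/16 23/8]
step 1: x' = [-3335/494, -3941/988], P' = [2745/247 1421/247; 1421/247 3425/988]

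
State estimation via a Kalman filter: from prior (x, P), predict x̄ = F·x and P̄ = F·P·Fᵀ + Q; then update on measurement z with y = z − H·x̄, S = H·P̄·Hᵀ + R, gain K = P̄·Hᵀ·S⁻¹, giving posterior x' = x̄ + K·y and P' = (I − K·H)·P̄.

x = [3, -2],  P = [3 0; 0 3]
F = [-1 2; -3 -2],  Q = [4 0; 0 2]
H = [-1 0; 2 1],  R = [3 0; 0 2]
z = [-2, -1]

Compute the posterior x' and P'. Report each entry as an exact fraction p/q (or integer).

x̄ = F·x = [-7, -5]
P̄ = F·P·Fᵀ + Q = [19 -3; -3 41]
y = z − H·x̄ = [-9, 18]
S = H·P̄·Hᵀ + R = [22 -35; -35 107]
K = P̄·Hᵀ·S⁻¹ = [-808/1129 105/1129; 1546/1129 875/1129]
x' = x̄ + K·y = [1259/1129, -3809/1129]
P' = (I − K·H)·P̄ = [2424/1129 -4638/1129; -4638/1129 11026/1129]

x' = [1259/1129, -3809/1129]
P' = [2424/1129 -4638/1129; -4638/1129 11026/1129]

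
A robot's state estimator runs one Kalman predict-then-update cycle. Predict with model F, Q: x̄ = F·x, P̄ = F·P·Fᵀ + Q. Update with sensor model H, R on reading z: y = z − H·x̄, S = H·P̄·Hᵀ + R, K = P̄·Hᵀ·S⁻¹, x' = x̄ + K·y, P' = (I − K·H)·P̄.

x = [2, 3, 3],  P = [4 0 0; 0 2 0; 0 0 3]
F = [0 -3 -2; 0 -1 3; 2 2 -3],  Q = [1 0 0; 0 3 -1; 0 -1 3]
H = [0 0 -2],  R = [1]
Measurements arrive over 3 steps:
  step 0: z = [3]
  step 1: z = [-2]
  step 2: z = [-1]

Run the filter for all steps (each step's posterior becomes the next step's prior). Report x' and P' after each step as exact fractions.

step 0: x̄ = F·x = [-15, 6, 1]
step 0: P̄ = F·P·Fᵀ + Q = [31 -12 6; -12 32 -32; 6 -32 54]
step 0: y = z − H·x̄ = [5]
step 0: S = H·P̄·Hᵀ + R = [217]
step 0: K = P̄·Hᵀ·S⁻¹ = [-12/217; 64/217; -108/217]
step 0: x' = x̄ + K·y = [-3315/217, 1622/217, -323/217]
step 0: P' = (I − K·H)·P̄ = [6583/217 -1836/217 6/217; -1836/217 2848/217 -32/217; 6/217 -32/217 54/217]
step 1: x̄ = F·x = [-4220/217, -2591/217, -2417/217]
step 1: P̄ = F·P·Fᵀ + Q = [25681/217 8444/217 -5932/217; 8444/217 4177/217 -2979/217; -5932/217 -2979/217 24485/217]
step 1: y = z − H·x̄ = [-5268/217]
step 1: S = H·P̄·Hᵀ + R = [98157/217]
step 1: K = P̄·Hᵀ·S⁻¹ = [11864/98157; 1986/32719; -48970/98157]
step 1: x' = x̄ + K·y = [-732292/32719, -438881/32719, 31841/32719]
step 1: P' = (I − K·H)·P̄ = [10967813/98157 1164596/32719 -5932/98157; 1164596/32719 575275/32719 -993/32719; -5932/98157 -993/32719 24485/98157]
step 2: x̄ = F·x = [1252961/32719, 534404/32719, -2437869/32719]
step 2: P̄ = F·P·Fᵀ + Q = [15692774/98157 1683806/32719 -31161935/98157; 1683806/32719 752845/32719 -3606717/32719; -31161935/98157 -3606717/32719 79346624/98157]
step 2: y = z − H·x̄ = [-4908457/32719]
step 2: S = H·P̄·Hᵀ + R = [317484653/98157]
step 2: K = P̄·Hᵀ·S⁻¹ = [62323870/317484653; 21640302/317484653; -158693248/317484653]
step 2: x' = x̄ + K·y = [2808210897/317484653, 1939074442/317484653, 151379641/317484653]
step 2: P' = (I − K·H)·P̄ = [11185652946/317484653 2598289702/317484653 -31161935/317484653; 2598289702/317484653 2534180243/317484653 -10820151/317484653; -31161935/317484653 -10820151/317484653 79346624/317484653]

step 0: x' = [-3315/217, 1622/217, -323/217], P' = [6583/217 -1836/217 6/217; -1836/217 2848/217 -32/217; 6/217 -32/217 54/217]
step 1: x' = [-732292/32719, -438881/32719, 31841/32719], P' = [10967813/98157 1164596/32719 -5932/98157; 1164596/32719 575275/32719 -993/32719; -5932/98157 -993/32719 24485/98157]
step 2: x' = [2808210897/317484653, 1939074442/317484653, 151379641/317484653], P' = [11185652946/317484653 2598289702/317484653 -31161935/317484653; 2598289702/317484653 2534180243/317484653 -10820151/317484653; -31161935/317484653 -10820151/317484653 79346624/317484653]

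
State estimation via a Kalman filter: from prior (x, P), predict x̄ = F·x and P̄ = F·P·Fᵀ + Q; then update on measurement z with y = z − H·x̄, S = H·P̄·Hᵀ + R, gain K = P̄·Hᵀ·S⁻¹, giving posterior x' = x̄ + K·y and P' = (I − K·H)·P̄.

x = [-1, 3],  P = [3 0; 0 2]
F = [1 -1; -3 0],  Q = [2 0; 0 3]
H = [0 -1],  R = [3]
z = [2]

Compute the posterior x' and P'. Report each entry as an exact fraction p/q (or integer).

x' = [-29/11, -17/11]
P' = [50/11 -9/11; -9/11 30/11]

x̄ = F·x = [-4, 3]
P̄ = F·P·Fᵀ + Q = [7 -9; -9 30]
y = z − H·x̄ = [5]
S = H·P̄·Hᵀ + R = [33]
K = P̄·Hᵀ·S⁻¹ = [3/11; -10/11]
x' = x̄ + K·y = [-29/11, -17/11]
P' = (I − K·H)·P̄ = [50/11 -9/11; -9/11 30/11]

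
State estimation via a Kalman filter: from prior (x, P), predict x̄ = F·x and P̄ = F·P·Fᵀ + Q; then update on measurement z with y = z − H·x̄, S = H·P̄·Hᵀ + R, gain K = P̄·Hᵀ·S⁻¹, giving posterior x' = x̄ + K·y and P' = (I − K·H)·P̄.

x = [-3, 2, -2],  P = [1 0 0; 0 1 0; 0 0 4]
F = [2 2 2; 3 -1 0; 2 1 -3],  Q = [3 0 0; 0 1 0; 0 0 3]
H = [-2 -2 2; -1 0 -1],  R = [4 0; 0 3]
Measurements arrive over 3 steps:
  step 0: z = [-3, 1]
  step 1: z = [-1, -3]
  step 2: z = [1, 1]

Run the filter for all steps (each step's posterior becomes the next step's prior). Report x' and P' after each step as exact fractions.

step 0: x' = [8845/2191, -35537/4382, -23617/4382], P' = [10543/4382 -14817/4382 -3104/2191; -14817/4382 33485/4382 9108/2191; -3104/2191 9108/2191 6983/2191]
step 1: x' = [-20027365/2670463, 96770423/5340926, 55177661/5340926], P' = [35431417/2670463 -65949650/2670463 -32086522/2670463; -65949650/2670463 131655948/2670463 66089966/2670463; -32086522/2670463 66089966/2670463 70870355/5340926]
step 2: x' = [12740109978/4977288629, -57743896575/9954577258, -14764204988/4977288629], P' = [248867645749/4977288629 -482603675630/4977288629 -238605331249/4977288629; -482603675630/4977288629 952994862896/4977288629 474940139054/4977288629; -238605331249/4977288629 474940139054/4977288629 481806221051/9954577258]

step 0: x̄ = F·x = [-6, -11, 2]
step 0: P̄ = F·P·Fᵀ + Q = [27 4 -18; 4 11 5; -18 5 44]
step 0: y = z − H·x̄ = [-41, -3]
step 0: S = H·P̄·Hᵀ + R = [468 -16; -16 38]
step 0: K = P̄·Hᵀ·S⁻¹ = [-967/4382 -1445/4382; -113/2191 -1133/4382; 979/4382 -1293/2191]
step 0: x' = x̄ + K·y = [8845/2191, -35537/4382, -23617/4382]
step 0: P' = (I − K·H)·P̄ = [10543/4382 -14817/4382 -3104/2191; -14817/4382 33485/4382 9108/2191; -3104/2191 9108/2191 6983/2191]
step 1: x̄ = F·x = [-41464/2191, 88607/4382, 35347/2191]
step 1: P̄ = F·P·Fᵀ + Q = [111325/2191 -68330/2191 -62002/2191; -68330/2191 110828/2191 62738/2191; -62002/2191 62738/2191 120429/4382]
step 1: y = z − H·x̄ = [-67206/2191, -12690/2191]
step 1: S = H·P̄·Hᵀ + R = [585706/2191 91037/2191; 91037/2191 108217/4382]
step 1: K = P̄·Hᵀ·S⁻¹ = [-1568289/5340926 -1114965/2670463; 191834/2670463 -46772/2670463; 2863467/10681852 -2232437/5340926]
step 1: x' = x̄ + K·y = [-20027365/2670463, 96770423/5340926, 55177661/5340926]
step 1: P' = (I − K·H)·P̄ = [35431417/2670463 -65949650/2670463 -32086522/2670463; -65949650/2670463 131655948/2670463 66089966/2670463; -32086522/2670463 66089966/2670463 70870355/5340926]
step 2: x̄ = F·x = [111893354/2670463, -216934613/5340926, -74436010/2670463]
step 2: P̄ = F·P·Fᵀ + Q = [562531911/2670463 -639221058/2670463 -403458221/2670463; -639221058/2670463 848907064/2670463 502031500/2670463; -403458221/2670463 502031500/2670463 650018941/5340926]
step 2: y = z − H·x̄ = [158394578/2670463, 40127807/2670463]
step 2: S = H·P̄·Hᵀ + R = [1054120938/2670463 200665765/2670463; 200665765/2670463 177272657/5340926]
step 2: K = P̄·Hᵀ·S⁻¹ = [-2434650684/4977288629 -3420771500/4977288629; 2274475894/4977288629 2554512192/4977288629; 9136605441/19909154516 -1531852851/9954577258]
step 2: x' = x̄ + K·y = [12740109978/4977288629, -57743896575/9954577258, -14764204988/4977288629]
step 2: P' = (I − K·H)·P̄ = [248867645749/4977288629 -482603675630/4977288629 -238605331249/4977288629; -482603675630/4977288629 952994862896/4977288629 474940139054/4977288629; -238605331249/4977288629 474940139054/4977288629 481806221051/9954577258]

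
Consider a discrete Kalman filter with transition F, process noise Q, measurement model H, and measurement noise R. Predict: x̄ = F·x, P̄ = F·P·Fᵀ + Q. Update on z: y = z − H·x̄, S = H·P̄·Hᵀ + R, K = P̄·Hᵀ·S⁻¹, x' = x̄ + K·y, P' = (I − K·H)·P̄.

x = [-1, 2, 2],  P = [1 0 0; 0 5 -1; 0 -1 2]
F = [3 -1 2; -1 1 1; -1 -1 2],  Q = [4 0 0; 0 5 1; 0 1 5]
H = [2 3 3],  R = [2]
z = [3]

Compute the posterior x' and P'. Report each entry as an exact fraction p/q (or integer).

x' = [-2189/536, 2243/536, -235/536]
P' = [8511/536 -4681/536 -935/536; -4681/536 5367/536 -2231/536; -935/536 -2231/536 2919/536]

x̄ = F·x = [-1, 5, 3]
P̄ = F·P·Fᵀ + Q = [30 -5 14; -5 11 0; 14 0 23]
y = z − H·x̄ = [-19]
S = H·P̄·Hᵀ + R = [536]
K = P̄·Hᵀ·S⁻¹ = [87/536; 23/536; 97/536]
x' = x̄ + K·y = [-2189/536, 2243/536, -235/536]
P' = (I − K·H)·P̄ = [8511/536 -4681/536 -935/536; -4681/536 5367/536 -2231/536; -935/536 -2231/536 2919/536]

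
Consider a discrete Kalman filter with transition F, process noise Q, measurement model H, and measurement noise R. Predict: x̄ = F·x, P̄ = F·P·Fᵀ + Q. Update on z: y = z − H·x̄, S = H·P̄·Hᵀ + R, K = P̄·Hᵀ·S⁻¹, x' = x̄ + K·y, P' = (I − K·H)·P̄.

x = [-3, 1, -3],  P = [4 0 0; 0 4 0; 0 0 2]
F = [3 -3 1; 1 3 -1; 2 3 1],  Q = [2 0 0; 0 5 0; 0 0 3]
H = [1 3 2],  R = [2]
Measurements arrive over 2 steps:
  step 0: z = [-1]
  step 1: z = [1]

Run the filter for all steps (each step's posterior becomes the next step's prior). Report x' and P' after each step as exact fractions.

step 0: x' = [-937/61, 382/61, -136/61], P' = [78328/1037 -22584/1037 -5310/1037; -22584/1037 9138/1037 -2216/1037; -5310/1037 -2216/1037 6209/1037]
step 1: x' = [-110779447/3791769, 42022514/3791769, -5830562/3791769], P' = [1175809225/3791769 -420901589/3791769 45255521/3791769; -420901589/3791769 156092515/3791769 -23429011/3791769; 45255521/3791769 -23429011/3791769 13118278/3791769]

step 0: x̄ = F·x = [-15, 3, -6]
step 0: P̄ = F·P·Fᵀ + Q = [76 -26 -10; -26 47 42; -10 42 57]
step 0: y = z − H·x̄ = [17]
step 0: S = H·P̄·Hᵀ + R = [1037]
step 0: K = P̄·Hᵀ·S⁻¹ = [-22/1037; 199/1037; 230/1037]
step 0: x' = x̄ + K·y = [-937/61, 382/61, -136/61]
step 0: P' = (I − K·H)·P̄ = [78328/1037 -22584/1037 -5310/1037; -22584/1037 9138/1037 -2216/1037; -5310/1037 -2216/1037 6209/1037]
step 1: x̄ = F·x = [-4093/61, 345/61, -864/61]
step 1: P̄ = F·P·Fᵀ + Q = [1183425/1037 8353/1037 299633/1037; 8353/1037 60376/1037 34743/1037; 299633/1037 34743/1037 99330/1037]
step 1: y = z − H·x̄ = [4847/61]
step 1: S = H·P̄·Hᵀ + R = [3791769/1037]
step 1: K = P̄·Hᵀ·S⁻¹ = [1807750/3791769; 258967/3791769; 602522/3791769]
step 1: x' = x̄ + K·y = [-110779447/3791769, 42022514/3791769, -5830562/3791769]
step 1: P' = (I − K·H)·P̄ = [1175809225/3791769 -420901589/3791769 45255521/3791769; -420901589/3791769 156092515/3791769 -23429011/3791769; 45255521/3791769 -23429011/3791769 13118278/3791769]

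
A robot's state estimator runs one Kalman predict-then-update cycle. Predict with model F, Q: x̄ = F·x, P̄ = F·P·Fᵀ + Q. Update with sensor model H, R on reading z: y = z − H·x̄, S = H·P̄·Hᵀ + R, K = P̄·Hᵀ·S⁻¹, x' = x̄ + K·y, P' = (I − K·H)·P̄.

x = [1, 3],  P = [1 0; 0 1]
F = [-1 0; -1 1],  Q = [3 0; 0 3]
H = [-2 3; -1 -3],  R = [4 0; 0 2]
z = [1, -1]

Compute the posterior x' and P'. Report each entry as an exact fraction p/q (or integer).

x' = [-368/1865, 727/1865]
P' = [1058/1865 8/1865; 8/1865 268/1865]

x̄ = F·x = [-1, 2]
P̄ = F·P·Fᵀ + Q = [4 1; 1 5]
y = z − H·x̄ = [-7, 4]
S = H·P̄·Hᵀ + R = [53 -34; -34 57]
K = P̄·Hᵀ·S⁻¹ = [-523/1865 -541/1865; 197/1865 -406/1865]
x' = x̄ + K·y = [-368/1865, 727/1865]
P' = (I − K·H)·P̄ = [1058/1865 8/1865; 8/1865 268/1865]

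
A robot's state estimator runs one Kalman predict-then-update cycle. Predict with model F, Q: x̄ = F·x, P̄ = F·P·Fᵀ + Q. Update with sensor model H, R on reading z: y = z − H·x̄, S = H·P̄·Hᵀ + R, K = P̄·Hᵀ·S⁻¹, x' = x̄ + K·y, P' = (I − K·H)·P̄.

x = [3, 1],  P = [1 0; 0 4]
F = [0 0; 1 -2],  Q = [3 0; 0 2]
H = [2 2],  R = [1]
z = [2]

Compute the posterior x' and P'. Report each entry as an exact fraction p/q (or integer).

x̄ = F·x = [0, 1]
P̄ = F·P·Fᵀ + Q = [3 0; 0 19]
y = z − H·x̄ = [0]
S = H·P̄·Hᵀ + R = [89]
K = P̄·Hᵀ·S⁻¹ = [6/89; 38/89]
x' = x̄ + K·y = [0, 1]
P' = (I − K·H)·P̄ = [231/89 -228/89; -228/89 247/89]

x' = [0, 1]
P' = [231/89 -228/89; -228/89 247/89]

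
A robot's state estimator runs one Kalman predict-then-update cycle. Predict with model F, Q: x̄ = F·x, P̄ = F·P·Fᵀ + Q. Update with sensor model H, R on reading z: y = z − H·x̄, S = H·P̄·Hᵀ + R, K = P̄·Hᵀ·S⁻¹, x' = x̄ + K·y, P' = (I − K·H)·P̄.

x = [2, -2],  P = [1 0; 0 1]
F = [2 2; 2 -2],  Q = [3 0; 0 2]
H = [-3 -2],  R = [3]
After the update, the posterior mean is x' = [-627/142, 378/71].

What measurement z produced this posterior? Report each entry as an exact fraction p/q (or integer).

z = [3]

x̄ = F·x = [0, 8]
P̄ = F·P·Fᵀ + Q = [11 0; 0 10]
S = H·P̄·Hᵀ + R = [142]
K = P̄·Hᵀ·S⁻¹ = [-33/142; -10/71]
x' − x̄ = [-627/142, -190/71] = K·y
y = (KᵀK)⁻¹·Kᵀ·(x' − x̄) = [19]
z = y + H·x̄ = [19] + [-16] = [3]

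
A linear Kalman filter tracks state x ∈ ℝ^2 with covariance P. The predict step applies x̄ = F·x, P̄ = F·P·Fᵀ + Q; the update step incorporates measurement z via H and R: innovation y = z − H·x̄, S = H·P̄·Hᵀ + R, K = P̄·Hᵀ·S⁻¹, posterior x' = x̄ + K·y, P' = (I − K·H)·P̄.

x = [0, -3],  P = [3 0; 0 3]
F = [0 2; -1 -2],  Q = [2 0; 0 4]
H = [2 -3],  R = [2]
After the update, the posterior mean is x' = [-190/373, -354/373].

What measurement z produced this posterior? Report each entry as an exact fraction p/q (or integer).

z = [2]

x̄ = F·x = [-6, 6]
P̄ = F·P·Fᵀ + Q = [14 -12; -12 19]
S = H·P̄·Hᵀ + R = [373]
K = P̄·Hᵀ·S⁻¹ = [64/373; -81/373]
x' − x̄ = [2048/373, -2592/373] = K·y
y = (KᵀK)⁻¹·Kᵀ·(x' − x̄) = [32]
z = y + H·x̄ = [32] + [-30] = [2]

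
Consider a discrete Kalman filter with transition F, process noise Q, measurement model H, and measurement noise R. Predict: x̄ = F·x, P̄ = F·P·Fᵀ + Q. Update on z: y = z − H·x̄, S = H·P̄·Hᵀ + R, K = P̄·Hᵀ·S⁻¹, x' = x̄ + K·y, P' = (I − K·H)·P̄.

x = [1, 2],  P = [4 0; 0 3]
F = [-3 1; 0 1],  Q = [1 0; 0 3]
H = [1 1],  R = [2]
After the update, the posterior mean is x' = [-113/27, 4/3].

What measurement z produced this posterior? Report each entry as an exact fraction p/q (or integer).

x̄ = F·x = [-1, 2]
P̄ = F·P·Fᵀ + Q = [40 3; 3 6]
S = H·P̄·Hᵀ + R = [54]
K = P̄·Hᵀ·S⁻¹ = [43/54; 1/6]
x' − x̄ = [-86/27, -2/3] = K·y
y = (KᵀK)⁻¹·Kᵀ·(x' − x̄) = [-4]
z = y + H·x̄ = [-4] + [1] = [-3]

z = [-3]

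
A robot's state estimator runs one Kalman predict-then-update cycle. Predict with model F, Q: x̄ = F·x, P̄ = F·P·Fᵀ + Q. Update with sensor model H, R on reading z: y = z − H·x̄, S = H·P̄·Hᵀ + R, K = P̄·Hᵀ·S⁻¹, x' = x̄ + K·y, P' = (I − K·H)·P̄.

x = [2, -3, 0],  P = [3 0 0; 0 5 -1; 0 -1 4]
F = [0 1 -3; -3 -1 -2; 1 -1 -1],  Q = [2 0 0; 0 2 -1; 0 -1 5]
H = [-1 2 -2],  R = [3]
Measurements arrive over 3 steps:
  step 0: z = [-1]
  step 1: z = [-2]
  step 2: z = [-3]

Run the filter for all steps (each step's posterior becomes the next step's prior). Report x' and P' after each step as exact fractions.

step 0: x̄ = F·x = [-3, -3, 5]
step 0: P̄ = F·P·Fᵀ + Q = [49 18 5; 18 46 0; 5 0 15]
step 0: y = z − H·x̄ = [12]
step 0: S = H·P̄·Hᵀ + R = [244]
step 0: K = P̄·Hᵀ·S⁻¹ = [-23/244; 37/122; -35/244]
step 0: x' = x̄ + K·y = [-252/61, 39/61, 200/61]
step 0: P' = (I − K·H)·P̄ = [11427/244 3047/122 415/244; 3047/122 1437/61 1295/122; 415/244 1295/122 2435/244]
step 1: x̄ = F·x = [-561/61, 317/61, -491/61]
step 1: P̄ = F·P·Fᵀ + Q = [12611/244 -3095/244 5793/122; -3095/244 170723/244 -1767/122; 5793/122 -1767/122 3248/61]
step 1: y = z − H·x̄ = [-2299/61]
step 1: S = H·P̄·Hᵀ + R = [835199/244]
step 1: K = P̄·Hᵀ·S⁻¹ = [-41973/835199; 351609/835199; -44638/835199]
step 1: x' = x̄ + K·y = [-6099192/835199, -8911328/835199, -5040327/835199]
step 1: P' = (I − K·H)·P̄ = [35946565/835199 49889933/835199 31979610/835199; 49889933/835199 77699959/835199 52227579/835199; 31979610/835199 52227579/835199 36304731/835199]
step 2: x̄ = F·x = [6209653/835199, 37289558/835199, 7852463/835199]
step 2: P̄ = F·P·Fᵀ + Q = [92747462/835199 330502697/835199 89620495/835199; 330502697/835199 1440113600/835199 330076740/835199; 89620495/835199 330076740/835199 94843322/835199]
step 2: y = z − H·x̄ = [-55170134/835199]
step 2: S = H·P̄·Hᵀ + R = [2630938019/835199]
step 2: K = P̄·Hᵀ·S⁻¹ = [389016942/2630938019; 1889571023/2630938019; 380846341/2630938019]
step 2: x' = x̄ + K·y = [-6136147979/2630938019, -7353182520/2630938019, -421456703/2630938019]
step 2: P' = (I − K·H)·P̄ = [110965940786/2630938019 160987944023/2630938019 104921448217/2630938019; 160987944023/2630938019 261459808929/2630938019 178131480383/2630938019; 104921448217/2630938019 178131480383/2630938019 125099486763/2630938019]

step 0: x' = [-252/61, 39/61, 200/61], P' = [11427/244 3047/122 415/244; 3047/122 1437/61 1295/122; 415/244 1295/122 2435/244]
step 1: x' = [-6099192/835199, -8911328/835199, -5040327/835199], P' = [35946565/835199 49889933/835199 31979610/835199; 49889933/835199 77699959/835199 52227579/835199; 31979610/835199 52227579/835199 36304731/835199]
step 2: x' = [-6136147979/2630938019, -7353182520/2630938019, -421456703/2630938019], P' = [110965940786/2630938019 160987944023/2630938019 104921448217/2630938019; 160987944023/2630938019 261459808929/2630938019 178131480383/2630938019; 104921448217/2630938019 178131480383/2630938019 125099486763/2630938019]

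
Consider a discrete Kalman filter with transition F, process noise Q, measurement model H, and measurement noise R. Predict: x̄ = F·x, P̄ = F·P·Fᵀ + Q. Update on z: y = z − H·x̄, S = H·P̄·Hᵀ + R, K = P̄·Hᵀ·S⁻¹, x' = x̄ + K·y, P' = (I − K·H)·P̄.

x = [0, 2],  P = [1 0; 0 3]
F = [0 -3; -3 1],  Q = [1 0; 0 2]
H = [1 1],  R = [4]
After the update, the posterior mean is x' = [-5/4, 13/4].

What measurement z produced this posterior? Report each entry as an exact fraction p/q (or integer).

z = [3]

x̄ = F·x = [-6, 2]
P̄ = F·P·Fᵀ + Q = [28 -9; -9 14]
S = H·P̄·Hᵀ + R = [28]
K = P̄·Hᵀ·S⁻¹ = [19/28; 5/28]
x' − x̄ = [19/4, 5/4] = K·y
y = (KᵀK)⁻¹·Kᵀ·(x' − x̄) = [7]
z = y + H·x̄ = [7] + [-4] = [3]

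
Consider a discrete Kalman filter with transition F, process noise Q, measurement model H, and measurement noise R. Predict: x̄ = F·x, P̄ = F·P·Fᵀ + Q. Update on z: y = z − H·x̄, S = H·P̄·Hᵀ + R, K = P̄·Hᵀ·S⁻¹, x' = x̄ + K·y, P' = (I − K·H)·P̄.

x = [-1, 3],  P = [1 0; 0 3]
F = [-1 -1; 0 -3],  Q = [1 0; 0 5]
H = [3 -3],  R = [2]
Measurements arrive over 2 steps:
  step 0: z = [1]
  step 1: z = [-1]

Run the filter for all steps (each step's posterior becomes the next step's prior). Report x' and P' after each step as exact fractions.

step 0: x̄ = F·x = [-2, -9]
step 0: P̄ = F·P·Fᵀ + Q = [5 9; 9 32]
step 0: y = z − H·x̄ = [-20]
step 0: S = H·P̄·Hᵀ + R = [173]
step 0: K = P̄·Hᵀ·S⁻¹ = [-12/173; -69/173]
step 0: x' = x̄ + K·y = [-106/173, -177/173]
step 0: P' = (I − K·H)·P̄ = [721/173 729/173; 729/173 775/173]
step 1: x̄ = F·x = [283/173, 531/173]
step 1: P̄ = F·P·Fᵀ + Q = [3127/173 4512/173; 4512/173 7840/173]
step 1: y = z − H·x̄ = [571/173]
step 1: S = H·P̄·Hᵀ + R = [17833/173]
step 1: K = P̄·Hᵀ·S⁻¹ = [-4155/17833; -9984/17833]
step 1: x' = x̄ + K·y = [15458/17833, 21783/17833]
step 1: P' = (I − K·H)·P̄ = [222542/17833 225312/17833; 225312/17833 231968/17833]

step 0: x' = [-106/173, -177/173], P' = [721/173 729/173; 729/173 775/173]
step 1: x' = [15458/17833, 21783/17833], P' = [222542/17833 225312/17833; 225312/17833 231968/17833]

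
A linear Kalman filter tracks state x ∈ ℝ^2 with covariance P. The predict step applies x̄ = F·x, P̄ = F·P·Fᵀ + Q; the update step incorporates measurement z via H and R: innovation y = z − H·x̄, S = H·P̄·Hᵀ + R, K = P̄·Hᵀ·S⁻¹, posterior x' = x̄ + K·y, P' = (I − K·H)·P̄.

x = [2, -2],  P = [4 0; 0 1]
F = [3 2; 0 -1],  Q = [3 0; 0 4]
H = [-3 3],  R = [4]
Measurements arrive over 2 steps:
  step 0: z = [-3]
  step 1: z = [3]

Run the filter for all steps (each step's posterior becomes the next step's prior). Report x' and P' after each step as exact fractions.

step 0: x̄ = F·x = [2, 2]
step 0: P̄ = F·P·Fᵀ + Q = [43 -2; -2 5]
step 0: y = z − H·x̄ = [-3]
step 0: S = H·P̄·Hᵀ + R = [472]
step 0: K = P̄·Hᵀ·S⁻¹ = [-135/472; 21/472]
step 0: x' = x̄ + K·y = [1349/472, 881/472]
step 0: P' = (I − K·H)·P̄ = [2071/472 1891/472; 1891/472 1919/472]
step 1: x̄ = F·x = [5809/472, -881/472]
step 1: P̄ = F·P·Fᵀ + Q = [50423/472 -9511/472; -9511/472 3807/472]
step 1: y = z − H·x̄ = [10743/236]
step 1: S = H·P̄·Hᵀ + R = [165289/118]
step 1: K = P̄·Hᵀ·S⁻¹ = [-89901/330578; 19977/330578]
step 1: x' = x̄ + K·y = [-47819/661156, 584689/661156]
step 1: P' = (I − K·H)·P̄ = [2137097/661156 1897361/661156; 1897361/661156 1950633/661156]

step 0: x' = [1349/472, 881/472], P' = [2071/472 1891/472; 1891/472 1919/472]
step 1: x' = [-47819/661156, 584689/661156], P' = [2137097/661156 1897361/661156; 1897361/661156 1950633/661156]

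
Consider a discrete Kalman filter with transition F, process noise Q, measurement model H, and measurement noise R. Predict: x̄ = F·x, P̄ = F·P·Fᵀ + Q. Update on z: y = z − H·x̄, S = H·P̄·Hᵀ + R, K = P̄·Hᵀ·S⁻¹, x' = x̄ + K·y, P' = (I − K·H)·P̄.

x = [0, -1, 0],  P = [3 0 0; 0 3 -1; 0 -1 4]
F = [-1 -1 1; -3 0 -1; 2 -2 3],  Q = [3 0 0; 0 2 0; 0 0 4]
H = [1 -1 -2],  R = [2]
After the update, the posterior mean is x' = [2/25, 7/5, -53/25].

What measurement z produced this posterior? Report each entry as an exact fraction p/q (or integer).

x̄ = F·x = [1, 0, 2]
P̄ = F·P·Fᵀ + Q = [15 4 17; 4 33 -32; 17 -32 76]
S = H·P̄·Hᵀ + R = [150]
K = P̄·Hᵀ·S⁻¹ = [-23/150; 7/30; -103/150]
x' − x̄ = [-23/25, 7/5, -103/25] = K·y
y = (KᵀK)⁻¹·Kᵀ·(x' − x̄) = [6]
z = y + H·x̄ = [6] + [-3] = [3]

z = [3]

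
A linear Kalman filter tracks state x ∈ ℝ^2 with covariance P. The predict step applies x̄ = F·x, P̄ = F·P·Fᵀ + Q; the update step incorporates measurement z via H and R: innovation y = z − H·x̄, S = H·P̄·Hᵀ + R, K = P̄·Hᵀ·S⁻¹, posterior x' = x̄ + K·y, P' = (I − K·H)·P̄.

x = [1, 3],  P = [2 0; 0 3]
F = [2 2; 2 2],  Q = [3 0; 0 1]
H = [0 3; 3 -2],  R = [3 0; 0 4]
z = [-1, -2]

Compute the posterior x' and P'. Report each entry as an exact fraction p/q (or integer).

x' = [-913/1274, -571/2548]
P' = [355/637 289/1274; 289/1274 831/2548]

x̄ = F·x = [8, 8]
P̄ = F·P·Fᵀ + Q = [23 20; 20 21]
y = z − H·x̄ = [-25, -10]
S = H·P̄·Hᵀ + R = [192 54; 54 55]
K = P̄·Hᵀ·S⁻¹ = [289/1274 194/637; 831/2548 9/1274]
x' = x̄ + K·y = [-913/1274, -571/2548]
P' = (I − K·H)·P̄ = [355/637 289/1274; 289/1274 831/2548]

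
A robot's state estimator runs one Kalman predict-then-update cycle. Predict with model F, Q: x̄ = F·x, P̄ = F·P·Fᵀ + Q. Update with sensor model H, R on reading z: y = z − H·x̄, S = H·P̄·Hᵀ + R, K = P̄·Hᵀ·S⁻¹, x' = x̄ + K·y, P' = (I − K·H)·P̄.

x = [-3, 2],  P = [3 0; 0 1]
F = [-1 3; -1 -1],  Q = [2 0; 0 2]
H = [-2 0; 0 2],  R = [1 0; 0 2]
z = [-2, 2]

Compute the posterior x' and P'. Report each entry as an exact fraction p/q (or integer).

x̄ = F·x = [9, 1]
P̄ = F·P·Fᵀ + Q = [14 0; 0 6]
y = z − H·x̄ = [16, 0]
S = H·P̄·Hᵀ + R = [57 0; 0 26]
K = P̄·Hᵀ·S⁻¹ = [-28/57 0; 0 6/13]
x' = x̄ + K·y = [65/57, 1]
P' = (I − K·H)·P̄ = [14/57 0; 0 6/13]

x' = [65/57, 1]
P' = [14/57 0; 0 6/13]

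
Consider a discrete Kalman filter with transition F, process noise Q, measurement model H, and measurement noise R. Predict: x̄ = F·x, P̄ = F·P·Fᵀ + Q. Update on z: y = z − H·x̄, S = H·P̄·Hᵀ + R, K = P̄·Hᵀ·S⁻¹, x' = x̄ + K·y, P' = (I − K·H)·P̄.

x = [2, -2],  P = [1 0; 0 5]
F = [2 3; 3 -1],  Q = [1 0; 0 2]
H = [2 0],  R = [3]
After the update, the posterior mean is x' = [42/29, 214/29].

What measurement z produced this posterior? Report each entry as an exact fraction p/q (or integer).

x̄ = F·x = [-2, 8]
P̄ = F·P·Fᵀ + Q = [50 -9; -9 16]
S = H·P̄·Hᵀ + R = [203]
K = P̄·Hᵀ·S⁻¹ = [100/203; -18/203]
x' − x̄ = [100/29, -18/29] = K·y
y = (KᵀK)⁻¹·Kᵀ·(x' − x̄) = [7]
z = y + H·x̄ = [7] + [-4] = [3]

z = [3]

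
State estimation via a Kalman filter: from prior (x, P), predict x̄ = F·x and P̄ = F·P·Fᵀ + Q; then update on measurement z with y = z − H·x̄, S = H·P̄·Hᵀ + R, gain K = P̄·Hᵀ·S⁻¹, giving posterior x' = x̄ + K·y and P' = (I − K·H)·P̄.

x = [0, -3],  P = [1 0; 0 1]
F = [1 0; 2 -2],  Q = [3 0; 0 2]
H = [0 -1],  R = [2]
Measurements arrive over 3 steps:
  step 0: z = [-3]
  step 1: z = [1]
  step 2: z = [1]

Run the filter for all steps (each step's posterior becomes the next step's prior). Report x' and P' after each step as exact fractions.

step 0: x' = [-1/2, 7/2], P' = [11/3 1/3; 1/3 5/3]
step 1: x' = [53/34, -55/34], P' = [80/17 10/17; 10/17 31/17]
step 2: x' = [-89/108, -91/216], P' = [136/27 35/54; 35/54 199/108]

step 0: x̄ = F·x = [0, 6]
step 0: P̄ = F·P·Fᵀ + Q = [4 2; 2 10]
step 0: y = z − H·x̄ = [3]
step 0: S = H·P̄·Hᵀ + R = [12]
step 0: K = P̄·Hᵀ·S⁻¹ = [-1/6; -5/6]
step 0: x' = x̄ + K·y = [-1/2, 7/2]
step 0: P' = (I − K·H)·P̄ = [11/3 1/3; 1/3 5/3]
step 1: x̄ = F·x = [-1/2, -8]
step 1: P̄ = F·P·Fᵀ + Q = [20/3 20/3; 20/3 62/3]
step 1: y = z − H·x̄ = [-7]
step 1: S = H·P̄·Hᵀ + R = [68/3]
step 1: K = P̄·Hᵀ·S⁻¹ = [-5/17; -31/34]
step 1: x' = x̄ + K·y = [53/34, -55/34]
step 1: P' = (I − K·H)·P̄ = [80/17 10/17; 10/17 31/17]
step 2: x̄ = F·x = [53/34, 108/17]
step 2: P̄ = F·P·Fᵀ + Q = [131/17 140/17; 140/17 398/17]
step 2: y = z − H·x̄ = [125/17]
step 2: S = H·P̄·Hᵀ + R = [432/17]
step 2: K = P̄·Hᵀ·S⁻¹ = [-35/108; -199/216]
step 2: x' = x̄ + K·y = [-89/108, -91/216]
step 2: P' = (I − K·H)·P̄ = [136/27 35/54; 35/54 199/108]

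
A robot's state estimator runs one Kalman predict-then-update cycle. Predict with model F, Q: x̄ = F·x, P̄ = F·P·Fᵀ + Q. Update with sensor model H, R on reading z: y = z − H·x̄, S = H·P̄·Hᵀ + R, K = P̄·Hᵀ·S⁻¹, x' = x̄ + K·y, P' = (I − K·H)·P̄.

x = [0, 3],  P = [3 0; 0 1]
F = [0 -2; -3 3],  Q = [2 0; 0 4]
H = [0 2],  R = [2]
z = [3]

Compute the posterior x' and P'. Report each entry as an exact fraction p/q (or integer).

x' = [-44/9, 43/27]
P' = [46/9 -2/27; -2/27 40/81]

x̄ = F·x = [-6, 9]
P̄ = F·P·Fᵀ + Q = [6 -6; -6 40]
y = z − H·x̄ = [-15]
S = H·P̄·Hᵀ + R = [162]
K = P̄·Hᵀ·S⁻¹ = [-2/27; 40/81]
x' = x̄ + K·y = [-44/9, 43/27]
P' = (I − K·H)·P̄ = [46/9 -2/27; -2/27 40/81]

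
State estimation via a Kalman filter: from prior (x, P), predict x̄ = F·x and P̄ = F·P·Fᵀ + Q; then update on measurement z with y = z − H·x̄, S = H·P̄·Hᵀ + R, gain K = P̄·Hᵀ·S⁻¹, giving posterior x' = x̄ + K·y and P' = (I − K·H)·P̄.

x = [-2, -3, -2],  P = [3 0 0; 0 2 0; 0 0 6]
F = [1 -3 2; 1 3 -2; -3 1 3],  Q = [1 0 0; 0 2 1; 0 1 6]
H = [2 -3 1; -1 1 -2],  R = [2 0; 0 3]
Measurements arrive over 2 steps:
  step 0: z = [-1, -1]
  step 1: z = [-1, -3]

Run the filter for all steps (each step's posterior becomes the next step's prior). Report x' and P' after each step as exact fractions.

step 0: x̄ = F·x = [3, -7, -3]
step 0: P̄ = F·P·Fᵀ + Q = [46 -39 21; -39 47 -38; 21 -38 89]
step 0: y = z − H·x̄ = [-25, 3]
step 0: S = H·P̄·Hᵀ + R = [1478 -977; -977 766]
step 0: K = P̄·Hᵀ·S⁻¹ = [52101/177619 37004/177619; -38588/177619 -11653/177619; -43879/177619 -110921/177619]
step 0: x' = x̄ + K·y = [-658656/177619, -313592/177619, 231355/177619]
step 0: P' = (I − K·H)·P̄ = [886752/177619 468168/177619 -264798/177619; 468168/177619 318763/177619 -57223/177619; -264798/177619 -57223/177619 270169/177619]
step 1: x̄ = F·x = [744830/177619, -2062142/177619, 2356441/177619]
step 1: P̄ = F·P·Fᵀ + Q = [1832390/177619 -3749467/177619 3881104/177619; -3749467/177619 9746409/177619 -9676449/177619; 3881104/177619 -9676449/177619 13410784/177619]
step 1: y = z − H·x̄ = [-10210146/177619, 6986997/177619]
step 1: S = H·P̄·Hᵀ + R = [227389977/177619 -165613573/177619; -165613573/177619 127483938/177619]
step 1: K = P̄·Hᵀ·S⁻¹ = [1047248215/8786864963 440730200/8786864963; -2685041762/8786864963 -1224010028/8786864963; -1617724629/8786864963 -4884717630/8786864963]
step 1: x' = x̄ + K·y = [-6015437300/8786864963, 4181707610/8786864963, 17416076453/8786864963]
step 1: P' = (I − K·H)·P̄ = [12948020805/8786864963 6666575791/8786864963 -3801817807/8786864963; 6666575791/8786864963 6882384901/8786864963 1943919597/8786864963; -3801817807/8786864963 1943919597/8786864963 10199945147/8786864963]

step 0: x' = [-658656/177619, -313592/177619, 231355/177619], P' = [886752/177619 468168/177619 -264798/177619; 468168/177619 318763/177619 -57223/177619; -264798/177619 -57223/177619 270169/177619]
step 1: x' = [-6015437300/8786864963, 4181707610/8786864963, 17416076453/8786864963], P' = [12948020805/8786864963 6666575791/8786864963 -3801817807/8786864963; 6666575791/8786864963 6882384901/8786864963 1943919597/8786864963; -3801817807/8786864963 1943919597/8786864963 10199945147/8786864963]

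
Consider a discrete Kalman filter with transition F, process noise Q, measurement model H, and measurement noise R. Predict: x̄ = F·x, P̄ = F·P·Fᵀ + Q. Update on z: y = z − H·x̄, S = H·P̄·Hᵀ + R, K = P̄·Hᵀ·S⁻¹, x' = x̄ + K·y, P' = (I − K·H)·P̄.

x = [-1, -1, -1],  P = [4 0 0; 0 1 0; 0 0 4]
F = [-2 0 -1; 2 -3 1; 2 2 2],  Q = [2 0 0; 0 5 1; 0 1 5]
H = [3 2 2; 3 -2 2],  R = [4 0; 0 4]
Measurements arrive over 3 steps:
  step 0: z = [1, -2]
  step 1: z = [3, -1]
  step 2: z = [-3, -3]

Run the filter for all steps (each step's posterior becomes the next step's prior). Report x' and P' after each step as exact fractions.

step 0: x' = [12047/4276, 3095/4276, -19345/4276], P' = [10649/1069 -281/1069 -15883/1069; -281/1069 525/1069 416/1069; -15883/1069 416/1069 24206/1069]
step 1: x' = [-499669/7906044, 2231629/2635348, 2000029/3953022], P' = [3696728/1976511 -6256/658837 -5285206/1976511; -6256/658837 313642/658837 5039/658837; -5285206/1976511 5039/658837 8511485/1976511]
step 2: x' = [-3785541294/2847526805, -812036599/11390107220, 3301603109/5695053610], P' = [5348730602/2847526805 -28630922/2847526805 -7655405046/2847526805; -28630922/2847526805 1354275552/2847526805 29085231/2847526805; -7655405046/2847526805 29085231/2847526805 12312072223/2847526805]

step 0: x̄ = F·x = [3, 0, -6]
step 0: P̄ = F·P·Fᵀ + Q = [22 -20 -24; -20 34 19; -24 19 41]
step 0: y = z − H·x̄ = [4, 1]
step 0: S = H·P̄·Hᵀ + R = [126 -62; -62 302]
step 0: K = P̄·Hᵀ·S⁻¹ = [-381/4276 743/4276; 1039/4276 -1061/4276; 1595/4276 -69/4276]
step 0: x' = x̄ + K·y = [12047/4276, 3095/4276, -19345/4276]
step 0: P' = (I − K·H)·P̄ = [10649/1069 -281/1069 -15883/1069; -281/1069 525/1069 416/1069; -15883/1069 416/1069 24206/1069]
step 1: x̄ = F·x = [-4749/4276, -1134/1069, -4203/2138]
step 1: P̄ = F·P·Fᵀ + Q = [5408/1069 -3708/1069 4582/1069; -3708/1069 14216/1069 -7473/1069; 4582/1069 -7473/1069 20881/1069]
step 1: y = z − H·x̄ = [52959/4276, 17711/4276]
step 1: S = H·P̄·Hᵀ + R = [144040/1069 130316/1069; 130316/1069 352600/1069]
step 1: K = P̄·Hᵀ·S⁻¹ = [120559/1976511 139327/1976511; 309297/1317674 -317987/1317674; 598793/3953022 568559/3953022]
step 1: x' = x̄ + K·y = [-499669/7906044, 2231629/2635348, 2000029/3953022]
step 1: P' = (I − K·H)·P̄ = [3696728/1976511 -6256/658837 -5285206/1976511; -6256/658837 313642/658837 5039/658837; -5285206/1976511 5039/658837 8511485/1976511]
step 2: x̄ = F·x = [-250060/658837, -5694647/2635348, 5097638/1976511]
step 2: P̄ = F·P·Fᵀ + Q = [2036865/658837 -741610/658837 -17936/658837; -741610/658837 6880992/658837 -1197777/658837; -17936/658837 -1197777/658837 20168255/1976511]
step 2: y = z − H·x̄ = [-10664597/3953022, -44832479/3953022]
step 2: S = H·P̄·Hᵀ + R = [170056019/1976511 52450775/1976511; 52450775/1976511 280945235/1976511]
step 2: K = P̄·Hᵀ·S⁻¹ = [67811987/1139010722 396321779/5695053610; 134041440/569505361 -684068352/2847526805; 171609977/1139010722 799879423/5695053610]
step 2: x' = x̄ + K·y = [-3785541294/2847526805, -812036599/11390107220, 3301603109/5695053610]
step 2: P' = (I − K·H)·P̄ = [5348730602/2847526805 -28630922/2847526805 -7655405046/2847526805; -28630922/2847526805 1354275552/2847526805 29085231/2847526805; -7655405046/2847526805 29085231/2847526805 12312072223/2847526805]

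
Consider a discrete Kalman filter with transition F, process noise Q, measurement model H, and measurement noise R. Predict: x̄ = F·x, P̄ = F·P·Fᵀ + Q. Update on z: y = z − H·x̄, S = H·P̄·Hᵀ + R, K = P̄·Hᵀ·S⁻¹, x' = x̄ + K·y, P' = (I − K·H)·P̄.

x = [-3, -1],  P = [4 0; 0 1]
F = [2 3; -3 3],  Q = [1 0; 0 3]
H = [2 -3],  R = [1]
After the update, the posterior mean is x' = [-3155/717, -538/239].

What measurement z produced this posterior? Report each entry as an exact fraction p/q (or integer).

z = [-2]

x̄ = F·x = [-9, 6]
P̄ = F·P·Fᵀ + Q = [26 -15; -15 48]
S = H·P̄·Hᵀ + R = [717]
K = P̄·Hᵀ·S⁻¹ = [97/717; -58/239]
x' − x̄ = [3298/717, -1972/239] = K·y
y = (KᵀK)⁻¹·Kᵀ·(x' − x̄) = [34]
z = y + H·x̄ = [34] + [-36] = [-2]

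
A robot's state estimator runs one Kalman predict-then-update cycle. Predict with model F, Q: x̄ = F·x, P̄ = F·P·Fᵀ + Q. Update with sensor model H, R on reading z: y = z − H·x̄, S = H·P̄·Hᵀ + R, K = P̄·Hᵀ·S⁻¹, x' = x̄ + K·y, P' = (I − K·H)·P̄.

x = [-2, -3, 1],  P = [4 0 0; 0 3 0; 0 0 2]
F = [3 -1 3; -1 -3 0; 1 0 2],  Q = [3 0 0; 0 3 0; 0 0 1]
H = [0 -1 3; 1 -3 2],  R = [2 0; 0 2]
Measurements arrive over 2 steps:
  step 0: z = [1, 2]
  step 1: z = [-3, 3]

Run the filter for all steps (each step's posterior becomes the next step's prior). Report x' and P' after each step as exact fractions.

step 0: x' = [43944/13613, 15278/13613, 11951/13613], P' = [367527/13613 163935/13613 60423/13613; 163935/13613 79621/13613 31217/13613; 60423/13613 31217/13613 14731/13613]
step 1: x' = [1580705692/557617493, -177263013/557617493, -22755358/32801029], P' = [3193406169/557617493 1197659625/557617493 21197249/32801029; 1197659625/557617493 674932815/557617493 16110735/32801029; 21197249/32801029 16110735/32801029 12021505/32801029]

step 0: x̄ = F·x = [0, 11, 0]
step 0: P̄ = F·P·Fᵀ + Q = [60 -3 24; -3 34 -4; 24 -4 13]
step 0: y = z − H·x̄ = [12, 35]
step 0: S = H·P̄·Hᵀ + R = [177 299; 299 582]
step 0: K = P̄·Hᵀ·S⁻¹ = [8667/13613 -1716/13613; 7015/13613 -6247/13613; 6488/13613 -1883/13613]
step 0: x' = x̄ + K·y = [43944/13613, 15278/13613, 11951/13613]
step 0: P' = (I − K·H)·P̄ = [367527/13613 163935/13613 60423/13613; 163935/13613 79621/13613 31217/13613; 60423/13613 31217/13613 14731/13613]
step 1: x̄ = F·x = [152407/13613, -89778/13613, 67846/13613]
step 1: P̄ = F·P·Fᵀ + Q = [3477484/13613 -2637420/13613 1508405/13613; -2637420/13613 2108565/13613 -1167480/13613; 1508405/13613 -1167480/13613 681756/13613]
step 1: y = z − H·x̄ = [-334155/13613, -516594/13613]
step 1: S = H·P̄·Hᵀ + R = [15276475/13613 30421146/13613; 30421146/13613 61076719/13613]
step 1: K = P̄·Hᵀ·S⁻¹ = [-58299963/557617493 160566880/557617493; 73357335/557617493 -139686915/557617493; 9976890/32801029 -1545973/32801029]
step 1: x' = x̄ + K·y = [1580705692/557617493, -177263013/557617493, -22755358/32801029]
step 1: P' = (I − K·H)·P̄ = [3193406169/557617493 1197659625/557617493 21197249/32801029; 1197659625/557617493 674932815/557617493 16110735/32801029; 21197249/32801029 16110735/32801029 12021505/32801029]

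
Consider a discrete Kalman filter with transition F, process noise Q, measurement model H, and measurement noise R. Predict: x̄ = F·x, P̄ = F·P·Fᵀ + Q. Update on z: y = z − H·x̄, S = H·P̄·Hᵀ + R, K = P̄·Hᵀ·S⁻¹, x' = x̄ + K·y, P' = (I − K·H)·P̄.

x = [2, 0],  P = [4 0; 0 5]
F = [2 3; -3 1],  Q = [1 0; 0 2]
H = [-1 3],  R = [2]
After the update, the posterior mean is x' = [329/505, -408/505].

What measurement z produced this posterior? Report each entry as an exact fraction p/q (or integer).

x̄ = F·x = [4, -6]
P̄ = F·P·Fᵀ + Q = [62 -9; -9 43]
S = H·P̄·Hᵀ + R = [505]
K = P̄·Hᵀ·S⁻¹ = [-89/505; 138/505]
x' − x̄ = [-1691/505, 2622/505] = K·y
y = (KᵀK)⁻¹·Kᵀ·(x' − x̄) = [19]
z = y + H·x̄ = [19] + [-22] = [-3]

z = [-3]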